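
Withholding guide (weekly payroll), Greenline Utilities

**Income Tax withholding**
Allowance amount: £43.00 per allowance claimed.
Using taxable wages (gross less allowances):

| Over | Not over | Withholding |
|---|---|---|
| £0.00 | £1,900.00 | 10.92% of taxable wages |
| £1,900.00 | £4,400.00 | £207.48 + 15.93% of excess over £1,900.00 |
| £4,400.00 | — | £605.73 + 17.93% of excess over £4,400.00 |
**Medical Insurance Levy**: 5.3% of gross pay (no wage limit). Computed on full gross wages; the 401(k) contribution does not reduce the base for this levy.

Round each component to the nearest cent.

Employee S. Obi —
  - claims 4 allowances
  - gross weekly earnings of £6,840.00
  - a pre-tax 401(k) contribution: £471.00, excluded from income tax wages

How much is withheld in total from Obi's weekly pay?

Income Tax: taxable = £6,840.00 − £471.00 − 4×£43.00 = £6,197.00
  £605.73 + 17.93% × (£6,197.00 − £4,400.00) = £605.73 + 17.93% × £1,797.00 = £927.93
Medical Insurance Levy: 5.3% × £6,840.00 = £362.52
Total: £927.93 + £362.52 = £1,290.45

£1,290.45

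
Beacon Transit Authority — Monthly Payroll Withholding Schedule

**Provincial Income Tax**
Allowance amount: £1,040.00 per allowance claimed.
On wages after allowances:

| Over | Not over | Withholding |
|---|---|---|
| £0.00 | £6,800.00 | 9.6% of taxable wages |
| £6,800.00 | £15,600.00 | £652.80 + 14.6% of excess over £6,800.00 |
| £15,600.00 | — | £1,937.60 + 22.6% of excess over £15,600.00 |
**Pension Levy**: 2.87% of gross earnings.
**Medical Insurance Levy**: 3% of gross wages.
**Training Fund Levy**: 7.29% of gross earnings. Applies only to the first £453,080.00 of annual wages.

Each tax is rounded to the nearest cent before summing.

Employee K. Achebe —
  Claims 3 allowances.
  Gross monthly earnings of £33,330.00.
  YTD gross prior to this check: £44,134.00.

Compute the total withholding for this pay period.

Provincial Income Tax: taxable = £33,330.00 − 3×£1,040.00 = £30,210.00
  £1,937.60 + 22.6% × (£30,210.00 − £15,600.00) = £1,937.60 + 22.6% × £14,610.00 = £5,239.46
Pension Levy: 2.87% × £33,330.00 = £956.57
Medical Insurance Levy: 3% × £33,330.00 = £999.90
Training Fund Levy: 7.29% × £33,330.00 = £2,429.76
Total: £5,239.46 + £956.57 + £999.90 + £2,429.76 = £9,625.69

£9,625.69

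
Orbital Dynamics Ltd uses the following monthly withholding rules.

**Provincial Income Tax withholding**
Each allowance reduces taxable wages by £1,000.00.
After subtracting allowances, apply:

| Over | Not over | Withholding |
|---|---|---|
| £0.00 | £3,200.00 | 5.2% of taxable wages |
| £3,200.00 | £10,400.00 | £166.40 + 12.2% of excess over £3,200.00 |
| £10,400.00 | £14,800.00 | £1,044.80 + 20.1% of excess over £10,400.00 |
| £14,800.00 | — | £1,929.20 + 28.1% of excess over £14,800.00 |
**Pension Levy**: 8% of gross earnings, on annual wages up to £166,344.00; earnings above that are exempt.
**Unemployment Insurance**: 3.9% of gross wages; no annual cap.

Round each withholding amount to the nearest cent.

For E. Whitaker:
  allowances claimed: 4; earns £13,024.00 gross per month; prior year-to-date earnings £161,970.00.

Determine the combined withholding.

Provincial Income Tax: taxable = £13,024.00 − 4×£1,000.00 = £9,024.00
  £166.40 + 12.2% × (£9,024.00 − £3,200.00) = £166.40 + 12.2% × £5,824.00 = £876.93
Pension Levy: cap £166,344.00 − YTD £161,970.00 = £4,374.00 subject; 8% × £4,374.00 = £349.92
Unemployment Insurance: 3.9% × £13,024.00 = £507.94
Total: £876.93 + £349.92 + £507.94 = £1,734.79

£1,734.79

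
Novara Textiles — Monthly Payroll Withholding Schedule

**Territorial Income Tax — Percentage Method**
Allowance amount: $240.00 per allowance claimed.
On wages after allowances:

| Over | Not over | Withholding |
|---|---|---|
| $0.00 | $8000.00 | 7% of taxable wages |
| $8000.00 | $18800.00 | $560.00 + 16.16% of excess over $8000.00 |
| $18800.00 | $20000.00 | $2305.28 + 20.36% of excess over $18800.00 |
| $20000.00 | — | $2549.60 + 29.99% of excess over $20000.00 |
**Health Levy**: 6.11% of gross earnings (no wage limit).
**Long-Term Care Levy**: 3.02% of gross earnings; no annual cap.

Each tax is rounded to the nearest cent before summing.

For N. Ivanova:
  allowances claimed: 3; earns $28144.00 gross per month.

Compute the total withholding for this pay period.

$7345.61

Territorial Income Tax: taxable = $28144.00 − 3×$240.00 = $27424.00
  $2549.60 + 29.99% × ($27424.00 − $20000.00) = $2549.60 + 29.99% × $7424.00 = $4776.06
Health Levy: 6.11% × $28144.00 = $1719.60
Long-Term Care Levy: 3.02% × $28144.00 = $849.95
Total: $4776.06 + $1719.60 + $849.95 = $7345.61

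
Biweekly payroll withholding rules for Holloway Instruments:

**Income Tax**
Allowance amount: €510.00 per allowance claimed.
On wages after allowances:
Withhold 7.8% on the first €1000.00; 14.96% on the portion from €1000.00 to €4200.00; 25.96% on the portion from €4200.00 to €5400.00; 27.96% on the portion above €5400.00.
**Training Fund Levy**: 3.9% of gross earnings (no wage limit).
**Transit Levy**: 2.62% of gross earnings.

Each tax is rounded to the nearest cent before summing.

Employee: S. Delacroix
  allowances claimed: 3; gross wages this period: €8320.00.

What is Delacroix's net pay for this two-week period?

€6520.66

Income Tax: taxable = €8320.00 − 3×€510.00 = €6790.00
  €868.24 + 27.96% × (€6790.00 − €5400.00) = €868.24 + 27.96% × €1390.00 = €1256.88
Training Fund Levy: 3.9% × €8320.00 = €324.48
Transit Levy: 2.62% × €8320.00 = €217.98
Total withheld: €1256.88 + €324.48 + €217.98 = €1799.34
Net pay: €8320.00 − €1799.34 = €6520.66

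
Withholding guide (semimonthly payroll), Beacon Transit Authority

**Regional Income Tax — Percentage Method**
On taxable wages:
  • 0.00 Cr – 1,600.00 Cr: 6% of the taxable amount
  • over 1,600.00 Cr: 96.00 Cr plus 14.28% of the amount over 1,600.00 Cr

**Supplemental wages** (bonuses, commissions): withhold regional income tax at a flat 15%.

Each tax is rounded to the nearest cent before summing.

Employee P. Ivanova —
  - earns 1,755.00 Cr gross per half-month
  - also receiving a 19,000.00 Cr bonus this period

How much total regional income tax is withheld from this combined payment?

Regional Income Tax: taxable = 1,755.00 Cr
  96.00 Cr + 14.28% × (1,755.00 Cr − 1,600.00 Cr) = 96.00 Cr + 14.28% × 155.00 Cr = 118.13 Cr
Supplemental (15% flat on bonus): 15% × 19,000.00 Cr = 2,850.00 Cr
Total regional income tax: 118.13 Cr + 2,850.00 Cr = 2,968.13 Cr

2,968.13 Cr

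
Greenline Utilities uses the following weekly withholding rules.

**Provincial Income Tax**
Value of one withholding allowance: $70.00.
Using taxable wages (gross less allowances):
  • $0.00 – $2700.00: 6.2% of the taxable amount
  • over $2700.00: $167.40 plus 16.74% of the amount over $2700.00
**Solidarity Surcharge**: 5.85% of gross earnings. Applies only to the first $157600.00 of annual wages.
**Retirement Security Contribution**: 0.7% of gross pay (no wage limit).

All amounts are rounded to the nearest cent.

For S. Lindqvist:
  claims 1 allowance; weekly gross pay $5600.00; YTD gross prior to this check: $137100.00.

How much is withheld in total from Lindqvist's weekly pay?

$1007.94

Provincial Income Tax: taxable = $5600.00 − 1×$70.00 = $5530.00
  $167.40 + 16.74% × ($5530.00 − $2700.00) = $167.40 + 16.74% × $2830.00 = $641.14
Solidarity Surcharge: 5.85% × $5600.00 = $327.60
Retirement Security Contribution: 0.7% × $5600.00 = $39.20
Total: $641.14 + $327.60 + $39.20 = $1007.94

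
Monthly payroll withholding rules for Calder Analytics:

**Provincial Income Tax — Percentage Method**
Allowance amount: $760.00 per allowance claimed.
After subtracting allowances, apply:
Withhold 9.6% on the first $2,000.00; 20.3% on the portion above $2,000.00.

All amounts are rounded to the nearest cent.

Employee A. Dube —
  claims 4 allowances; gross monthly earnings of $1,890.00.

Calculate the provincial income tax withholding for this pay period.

$0.00

Provincial Income Tax: taxable = $1,890.00 − 4×$760.00 = $-1,150.00
  Taxable ≤ 0 → $0.00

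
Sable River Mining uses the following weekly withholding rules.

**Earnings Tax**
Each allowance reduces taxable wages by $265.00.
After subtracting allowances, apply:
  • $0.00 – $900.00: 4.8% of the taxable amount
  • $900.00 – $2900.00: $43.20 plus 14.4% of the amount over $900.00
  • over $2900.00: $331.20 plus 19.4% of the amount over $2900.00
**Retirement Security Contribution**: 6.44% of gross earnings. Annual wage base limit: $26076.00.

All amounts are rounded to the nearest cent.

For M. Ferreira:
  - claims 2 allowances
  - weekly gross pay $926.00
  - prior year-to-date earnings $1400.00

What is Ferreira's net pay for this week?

Earnings Tax: taxable = $926.00 − 2×$265.00 = $396.00
  4.8% × $396.00 = $19.01
Retirement Security Contribution: 6.44% × $926.00 = $59.63
Total withheld: $19.01 + $59.63 = $78.64
Net pay: $926.00 − $78.64 = $847.36

$847.36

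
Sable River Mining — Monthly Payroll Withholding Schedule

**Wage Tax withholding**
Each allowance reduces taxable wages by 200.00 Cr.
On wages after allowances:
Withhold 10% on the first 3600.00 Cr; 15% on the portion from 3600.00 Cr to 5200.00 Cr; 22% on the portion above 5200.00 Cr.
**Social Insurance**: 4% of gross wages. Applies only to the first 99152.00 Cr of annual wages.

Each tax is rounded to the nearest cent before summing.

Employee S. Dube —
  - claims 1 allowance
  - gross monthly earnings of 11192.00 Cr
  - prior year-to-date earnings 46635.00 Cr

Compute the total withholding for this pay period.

Wage Tax: taxable = 11192.00 Cr − 1×200.00 Cr = 10992.00 Cr
  600.00 Cr + 22% × (10992.00 Cr − 5200.00 Cr) = 600.00 Cr + 22% × 5792.00 Cr = 1874.24 Cr
Social Insurance: 4% × 11192.00 Cr = 447.68 Cr
Total: 1874.24 Cr + 447.68 Cr = 2321.92 Cr

2321.92 Cr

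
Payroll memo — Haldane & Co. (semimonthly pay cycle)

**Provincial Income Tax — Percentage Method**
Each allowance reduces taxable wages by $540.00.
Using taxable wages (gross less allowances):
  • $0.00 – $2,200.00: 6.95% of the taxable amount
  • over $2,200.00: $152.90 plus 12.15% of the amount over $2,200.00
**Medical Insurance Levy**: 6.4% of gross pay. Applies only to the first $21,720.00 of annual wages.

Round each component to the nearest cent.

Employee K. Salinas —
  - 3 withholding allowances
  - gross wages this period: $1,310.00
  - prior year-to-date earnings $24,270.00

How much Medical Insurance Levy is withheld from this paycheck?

$0.00

Medical Insurance Levy: YTD $24,270.00 ≥ cap $21,720.00 → $0.00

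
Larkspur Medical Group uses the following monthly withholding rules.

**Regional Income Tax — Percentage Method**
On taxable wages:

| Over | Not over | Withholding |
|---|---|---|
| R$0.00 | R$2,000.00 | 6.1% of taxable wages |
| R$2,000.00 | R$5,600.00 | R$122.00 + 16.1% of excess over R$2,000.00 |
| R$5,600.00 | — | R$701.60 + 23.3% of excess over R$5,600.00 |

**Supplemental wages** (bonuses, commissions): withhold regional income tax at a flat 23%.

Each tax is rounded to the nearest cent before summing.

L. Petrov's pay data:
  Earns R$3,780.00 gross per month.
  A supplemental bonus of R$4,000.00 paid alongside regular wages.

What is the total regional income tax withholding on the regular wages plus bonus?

R$1,328.58

Regional Income Tax: taxable = R$3,780.00
  R$122.00 + 16.1% × (R$3,780.00 − R$2,000.00) = R$122.00 + 16.1% × R$1,780.00 = R$408.58
Supplemental (23% flat on bonus): 23% × R$4,000.00 = R$920.00
Total regional income tax: R$408.58 + R$920.00 = R$1,328.58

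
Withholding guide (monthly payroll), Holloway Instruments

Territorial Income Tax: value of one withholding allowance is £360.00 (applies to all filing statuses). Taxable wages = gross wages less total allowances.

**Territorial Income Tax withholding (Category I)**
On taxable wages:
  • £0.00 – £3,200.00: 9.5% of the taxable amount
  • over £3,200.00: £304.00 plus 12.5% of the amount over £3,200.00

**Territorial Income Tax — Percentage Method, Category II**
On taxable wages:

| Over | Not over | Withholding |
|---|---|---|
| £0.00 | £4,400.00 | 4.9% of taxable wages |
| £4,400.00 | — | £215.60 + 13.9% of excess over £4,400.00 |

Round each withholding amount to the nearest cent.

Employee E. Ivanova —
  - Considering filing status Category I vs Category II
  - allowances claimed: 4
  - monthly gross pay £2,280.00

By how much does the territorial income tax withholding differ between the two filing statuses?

Territorial Income Tax (Category I): taxable = £2,280.00 − 4×£360.00 = £840.00
  9.5% × £840.00 = £79.80
Territorial Income Tax (Category II): taxable = £2,280.00 − 4×£360.00 = £840.00
  4.9% × £840.00 = £41.16
Difference: |£79.80 − £41.16| = £38.64 (higher under Category I)

£38.64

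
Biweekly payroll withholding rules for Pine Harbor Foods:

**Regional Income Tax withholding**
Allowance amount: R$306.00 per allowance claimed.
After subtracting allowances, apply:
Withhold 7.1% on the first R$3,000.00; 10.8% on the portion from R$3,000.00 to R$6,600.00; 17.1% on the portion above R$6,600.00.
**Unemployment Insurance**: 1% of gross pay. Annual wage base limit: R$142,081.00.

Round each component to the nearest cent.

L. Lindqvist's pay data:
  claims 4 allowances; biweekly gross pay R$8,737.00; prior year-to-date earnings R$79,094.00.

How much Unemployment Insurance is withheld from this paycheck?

R$87.37

Unemployment Insurance: 1% × R$8,737.00 = R$87.37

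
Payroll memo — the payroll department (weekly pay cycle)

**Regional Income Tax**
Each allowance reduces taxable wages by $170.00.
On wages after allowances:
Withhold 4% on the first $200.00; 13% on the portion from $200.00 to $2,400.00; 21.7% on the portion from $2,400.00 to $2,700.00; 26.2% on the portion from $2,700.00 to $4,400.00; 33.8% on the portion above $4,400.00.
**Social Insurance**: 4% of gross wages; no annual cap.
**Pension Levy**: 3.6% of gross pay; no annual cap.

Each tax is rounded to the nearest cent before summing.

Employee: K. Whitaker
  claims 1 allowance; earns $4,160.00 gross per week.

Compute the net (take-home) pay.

$3,146.76

Regional Income Tax: taxable = $4,160.00 − 1×$170.00 = $3,990.00
  $359.10 + 26.2% × ($3,990.00 − $2,700.00) = $359.10 + 26.2% × $1,290.00 = $697.08
Social Insurance: 4% × $4,160.00 = $166.40
Pension Levy: 3.6% × $4,160.00 = $149.76
Total withheld: $697.08 + $166.40 + $149.76 = $1,013.24
Net pay: $4,160.00 − $1,013.24 = $3,146.76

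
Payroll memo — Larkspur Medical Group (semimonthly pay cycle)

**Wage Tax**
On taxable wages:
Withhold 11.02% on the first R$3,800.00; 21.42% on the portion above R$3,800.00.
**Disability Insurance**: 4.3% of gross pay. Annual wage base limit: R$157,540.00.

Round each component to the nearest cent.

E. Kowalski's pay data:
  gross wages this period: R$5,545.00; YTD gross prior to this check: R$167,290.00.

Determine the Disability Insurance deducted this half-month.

Disability Insurance: YTD R$167,290.00 ≥ cap R$157,540.00 → R$0.00

R$0.00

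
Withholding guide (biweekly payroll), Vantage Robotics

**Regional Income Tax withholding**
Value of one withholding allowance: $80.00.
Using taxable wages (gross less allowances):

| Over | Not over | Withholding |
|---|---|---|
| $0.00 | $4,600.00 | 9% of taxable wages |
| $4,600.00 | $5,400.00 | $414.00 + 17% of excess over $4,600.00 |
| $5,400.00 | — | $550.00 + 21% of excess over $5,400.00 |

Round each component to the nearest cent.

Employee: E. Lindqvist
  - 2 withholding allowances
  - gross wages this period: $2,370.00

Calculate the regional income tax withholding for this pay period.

$198.90

Regional Income Tax: taxable = $2,370.00 − 2×$80.00 = $2,210.00
  9% × $2,210.00 = $198.90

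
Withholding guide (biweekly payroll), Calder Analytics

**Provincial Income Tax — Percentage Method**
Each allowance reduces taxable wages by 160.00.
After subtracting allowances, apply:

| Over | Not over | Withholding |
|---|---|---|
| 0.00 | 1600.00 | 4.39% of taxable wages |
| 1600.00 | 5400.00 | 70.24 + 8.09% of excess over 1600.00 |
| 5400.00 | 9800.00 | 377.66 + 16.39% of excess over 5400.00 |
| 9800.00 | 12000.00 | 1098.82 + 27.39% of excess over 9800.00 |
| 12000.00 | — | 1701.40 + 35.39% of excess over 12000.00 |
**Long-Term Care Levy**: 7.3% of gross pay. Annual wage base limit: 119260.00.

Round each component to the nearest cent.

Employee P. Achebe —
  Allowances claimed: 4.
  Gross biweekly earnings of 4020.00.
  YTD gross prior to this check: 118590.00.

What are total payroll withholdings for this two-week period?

263.15

Provincial Income Tax: taxable = 4020.00 − 4×160.00 = 3380.00
  70.24 + 8.09% × (3380.00 − 1600.00) = 70.24 + 8.09% × 1780.00 = 214.24
Long-Term Care Levy: cap 119260.00 − YTD 118590.00 = 670.00 subject; 7.3% × 670.00 = 48.91
Total: 214.24 + 48.91 = 263.15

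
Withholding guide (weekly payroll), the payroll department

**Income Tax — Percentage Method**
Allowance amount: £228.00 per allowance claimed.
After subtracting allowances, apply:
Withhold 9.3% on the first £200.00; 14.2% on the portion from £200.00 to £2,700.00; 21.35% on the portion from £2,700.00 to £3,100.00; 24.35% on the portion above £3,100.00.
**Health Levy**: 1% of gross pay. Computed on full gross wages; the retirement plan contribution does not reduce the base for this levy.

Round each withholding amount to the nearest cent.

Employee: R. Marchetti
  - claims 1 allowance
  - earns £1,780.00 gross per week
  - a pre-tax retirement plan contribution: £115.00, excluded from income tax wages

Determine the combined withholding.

£212.05

Income Tax: taxable = £1,780.00 − £115.00 − 1×£228.00 = £1,437.00
  £18.60 + 14.2% × (£1,437.00 − £200.00) = £18.60 + 14.2% × £1,237.00 = £194.25
Health Levy: 1% × £1,780.00 = £17.80
Total: £194.25 + £17.80 = £212.05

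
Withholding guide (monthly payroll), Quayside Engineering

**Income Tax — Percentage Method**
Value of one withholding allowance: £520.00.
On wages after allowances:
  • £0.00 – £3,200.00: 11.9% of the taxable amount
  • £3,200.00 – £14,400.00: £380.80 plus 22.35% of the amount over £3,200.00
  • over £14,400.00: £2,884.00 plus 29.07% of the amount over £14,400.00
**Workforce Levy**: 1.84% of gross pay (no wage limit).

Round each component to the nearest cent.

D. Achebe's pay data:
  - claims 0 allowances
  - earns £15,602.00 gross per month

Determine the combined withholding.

Income Tax: taxable = £15,602.00
  £2,884.00 + 29.07% × (£15,602.00 − £14,400.00) = £2,884.00 + 29.07% × £1,202.00 = £3,233.42
Workforce Levy: 1.84% × £15,602.00 = £287.08
Total: £3,233.42 + £287.08 = £3,520.50

£3,520.50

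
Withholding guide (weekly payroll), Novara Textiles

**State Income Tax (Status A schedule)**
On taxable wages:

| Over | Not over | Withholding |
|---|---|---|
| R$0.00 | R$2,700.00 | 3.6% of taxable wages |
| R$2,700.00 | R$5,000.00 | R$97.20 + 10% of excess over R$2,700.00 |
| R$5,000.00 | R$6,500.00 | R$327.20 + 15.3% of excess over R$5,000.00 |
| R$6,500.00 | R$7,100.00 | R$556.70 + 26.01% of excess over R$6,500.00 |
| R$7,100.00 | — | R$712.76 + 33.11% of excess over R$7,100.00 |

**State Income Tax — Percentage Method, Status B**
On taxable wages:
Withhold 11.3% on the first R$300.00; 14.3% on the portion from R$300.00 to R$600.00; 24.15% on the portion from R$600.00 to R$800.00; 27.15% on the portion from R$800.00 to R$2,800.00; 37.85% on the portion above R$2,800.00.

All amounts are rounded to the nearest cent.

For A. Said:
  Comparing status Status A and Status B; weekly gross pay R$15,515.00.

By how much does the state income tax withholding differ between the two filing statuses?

State Income Tax (Status A): taxable = R$15,515.00
  R$712.76 + 33.11% × (R$15,515.00 − R$7,100.00) = R$712.76 + 33.11% × R$8,415.00 = R$3,498.97
State Income Tax (Status B): taxable = R$15,515.00
  R$668.10 + 37.85% × (R$15,515.00 − R$2,800.00) = R$668.10 + 37.85% × R$12,715.00 = R$5,480.73
Difference: |R$3,498.97 − R$5,480.73| = R$1,981.76 (higher under Status B)

R$1,981.76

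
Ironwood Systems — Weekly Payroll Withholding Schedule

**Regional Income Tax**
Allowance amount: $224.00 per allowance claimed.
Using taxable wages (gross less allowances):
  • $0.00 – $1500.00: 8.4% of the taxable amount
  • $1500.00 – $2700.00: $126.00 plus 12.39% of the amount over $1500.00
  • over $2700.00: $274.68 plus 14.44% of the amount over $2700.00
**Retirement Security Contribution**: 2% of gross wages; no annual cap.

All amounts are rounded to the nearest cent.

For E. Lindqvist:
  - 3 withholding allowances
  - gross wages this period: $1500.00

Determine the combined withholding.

$99.55

Regional Income Tax: taxable = $1500.00 − 3×$224.00 = $828.00
  8.4% × $828.00 = $69.55
Retirement Security Contribution: 2% × $1500.00 = $30.00
Total: $69.55 + $30.00 = $99.55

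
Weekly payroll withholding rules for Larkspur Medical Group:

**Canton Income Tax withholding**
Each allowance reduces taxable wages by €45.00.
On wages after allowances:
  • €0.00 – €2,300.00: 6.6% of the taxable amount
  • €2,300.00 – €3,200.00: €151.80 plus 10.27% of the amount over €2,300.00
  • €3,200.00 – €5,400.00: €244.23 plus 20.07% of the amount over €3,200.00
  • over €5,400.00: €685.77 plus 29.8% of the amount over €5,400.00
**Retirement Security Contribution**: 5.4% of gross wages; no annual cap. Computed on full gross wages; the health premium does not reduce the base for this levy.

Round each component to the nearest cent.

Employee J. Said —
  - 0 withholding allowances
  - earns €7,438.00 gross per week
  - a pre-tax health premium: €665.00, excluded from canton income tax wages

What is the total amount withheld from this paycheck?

€1,496.57

Canton Income Tax: taxable = €7,438.00 − €665.00 = €6,773.00
  €685.77 + 29.8% × (€6,773.00 − €5,400.00) = €685.77 + 29.8% × €1,373.00 = €1,094.92
Retirement Security Contribution: 5.4% × €7,438.00 = €401.65
Total: €1,094.92 + €401.65 = €1,496.57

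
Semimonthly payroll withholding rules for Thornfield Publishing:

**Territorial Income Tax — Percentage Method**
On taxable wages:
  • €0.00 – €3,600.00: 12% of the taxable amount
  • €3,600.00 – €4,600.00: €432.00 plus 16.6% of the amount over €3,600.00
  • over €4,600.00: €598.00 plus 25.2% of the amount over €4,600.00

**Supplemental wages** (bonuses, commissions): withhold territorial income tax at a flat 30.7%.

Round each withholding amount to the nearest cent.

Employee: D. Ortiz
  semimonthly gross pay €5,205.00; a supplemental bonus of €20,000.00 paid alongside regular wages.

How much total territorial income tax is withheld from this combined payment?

€6,890.46

Territorial Income Tax: taxable = €5,205.00
  €598.00 + 25.2% × (€5,205.00 − €4,600.00) = €598.00 + 25.2% × €605.00 = €750.46
Supplemental (30.7% flat on bonus): 30.7% × €20,000.00 = €6,140.00
Total territorial income tax: €750.46 + €6,140.00 = €6,890.46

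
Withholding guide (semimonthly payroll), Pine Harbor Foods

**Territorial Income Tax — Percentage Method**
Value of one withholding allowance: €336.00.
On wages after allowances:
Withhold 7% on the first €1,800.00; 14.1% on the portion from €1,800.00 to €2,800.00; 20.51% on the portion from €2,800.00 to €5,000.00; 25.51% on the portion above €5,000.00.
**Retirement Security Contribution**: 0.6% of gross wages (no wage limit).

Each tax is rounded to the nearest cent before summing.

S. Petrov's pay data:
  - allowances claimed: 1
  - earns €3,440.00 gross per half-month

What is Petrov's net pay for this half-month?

€3,090.01

Territorial Income Tax: taxable = €3,440.00 − 1×€336.00 = €3,104.00
  €267.00 + 20.51% × (€3,104.00 − €2,800.00) = €267.00 + 20.51% × €304.00 = €329.35
Retirement Security Contribution: 0.6% × €3,440.00 = €20.64
Total withheld: €329.35 + €20.64 = €349.99
Net pay: €3,440.00 − €349.99 = €3,090.01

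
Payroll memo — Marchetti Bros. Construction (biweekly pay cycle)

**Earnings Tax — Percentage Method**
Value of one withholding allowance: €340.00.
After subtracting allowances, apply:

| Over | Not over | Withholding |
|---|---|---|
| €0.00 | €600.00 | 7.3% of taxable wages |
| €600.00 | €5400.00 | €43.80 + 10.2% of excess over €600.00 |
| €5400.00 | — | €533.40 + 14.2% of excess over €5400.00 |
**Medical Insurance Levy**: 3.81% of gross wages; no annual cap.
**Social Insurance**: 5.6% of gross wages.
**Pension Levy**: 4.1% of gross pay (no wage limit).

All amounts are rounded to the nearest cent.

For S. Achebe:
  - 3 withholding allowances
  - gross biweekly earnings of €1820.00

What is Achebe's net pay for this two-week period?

Earnings Tax: taxable = €1820.00 − 3×€340.00 = €800.00
  €43.80 + 10.2% × (€800.00 − €600.00) = €43.80 + 10.2% × €200.00 = €64.20
Medical Insurance Levy: 3.81% × €1820.00 = €69.34
Social Insurance: 5.6% × €1820.00 = €101.92
Pension Levy: 4.1% × €1820.00 = €74.62
Total withheld: €64.20 + €69.34 + €101.92 + €74.62 = €310.08
Net pay: €1820.00 − €310.08 = €1509.92

€1509.92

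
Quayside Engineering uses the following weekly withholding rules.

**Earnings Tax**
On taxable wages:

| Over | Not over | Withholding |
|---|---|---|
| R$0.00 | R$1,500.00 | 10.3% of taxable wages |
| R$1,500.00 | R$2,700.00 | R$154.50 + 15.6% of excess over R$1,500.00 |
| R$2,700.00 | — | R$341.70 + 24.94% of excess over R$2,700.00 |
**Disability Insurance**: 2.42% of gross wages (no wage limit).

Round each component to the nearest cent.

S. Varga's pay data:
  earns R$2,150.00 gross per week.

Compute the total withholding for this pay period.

Earnings Tax: taxable = R$2,150.00
  R$154.50 + 15.6% × (R$2,150.00 − R$1,500.00) = R$154.50 + 15.6% × R$650.00 = R$255.90
Disability Insurance: 2.42% × R$2,150.00 = R$52.03
Total: R$255.90 + R$52.03 = R$307.93

R$307.93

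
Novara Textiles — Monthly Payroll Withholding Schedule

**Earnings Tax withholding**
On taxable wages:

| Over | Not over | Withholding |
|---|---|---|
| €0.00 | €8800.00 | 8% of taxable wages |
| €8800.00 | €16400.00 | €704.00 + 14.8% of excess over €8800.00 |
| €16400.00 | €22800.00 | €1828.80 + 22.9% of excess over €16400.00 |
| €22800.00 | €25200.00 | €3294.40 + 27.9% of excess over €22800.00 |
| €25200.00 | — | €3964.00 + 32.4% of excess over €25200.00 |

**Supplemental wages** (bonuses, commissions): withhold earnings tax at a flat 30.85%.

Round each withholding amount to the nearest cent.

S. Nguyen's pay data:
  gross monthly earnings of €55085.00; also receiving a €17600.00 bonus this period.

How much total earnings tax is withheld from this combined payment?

Earnings Tax: taxable = €55085.00
  €3964.00 + 32.4% × (€55085.00 − €25200.00) = €3964.00 + 32.4% × €29885.00 = €13646.74
Supplemental (30.85% flat on bonus): 30.85% × €17600.00 = €5429.60
Total earnings tax: €13646.74 + €5429.60 = €19076.34

€19076.34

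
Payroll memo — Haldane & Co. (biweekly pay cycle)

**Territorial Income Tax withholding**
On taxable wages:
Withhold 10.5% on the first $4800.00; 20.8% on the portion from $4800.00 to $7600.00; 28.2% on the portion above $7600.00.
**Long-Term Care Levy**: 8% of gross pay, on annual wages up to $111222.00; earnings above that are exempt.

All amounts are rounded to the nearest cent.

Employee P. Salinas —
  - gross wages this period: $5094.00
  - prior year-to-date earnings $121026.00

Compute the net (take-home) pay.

$4528.85

Territorial Income Tax: taxable = $5094.00
  $504.00 + 20.8% × ($5094.00 − $4800.00) = $504.00 + 20.8% × $294.00 = $565.15
Long-Term Care Levy: YTD $121026.00 ≥ cap $111222.00 → $0.00
Total withheld: $565.15 + $0.00 = $565.15
Net pay: $5094.00 − $565.15 = $4528.85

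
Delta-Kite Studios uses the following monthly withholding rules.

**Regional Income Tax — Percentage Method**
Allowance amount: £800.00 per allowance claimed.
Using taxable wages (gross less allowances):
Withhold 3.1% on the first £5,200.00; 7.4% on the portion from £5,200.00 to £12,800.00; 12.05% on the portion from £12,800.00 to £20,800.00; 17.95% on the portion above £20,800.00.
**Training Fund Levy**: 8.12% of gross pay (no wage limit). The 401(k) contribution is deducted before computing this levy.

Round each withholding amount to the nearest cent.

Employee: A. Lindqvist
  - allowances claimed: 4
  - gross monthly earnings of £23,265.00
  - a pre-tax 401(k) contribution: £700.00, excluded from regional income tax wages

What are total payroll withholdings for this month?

£3,346.96

Regional Income Tax: taxable = £23,265.00 − £700.00 − 4×£800.00 = £19,365.00
  £723.60 + 12.05% × (£19,365.00 − £12,800.00) = £723.60 + 12.05% × £6,565.00 = £1,514.68
Training Fund Levy: 8.12% × £22,565.00 = £1,832.28
Total: £1,514.68 + £1,832.28 = £3,346.96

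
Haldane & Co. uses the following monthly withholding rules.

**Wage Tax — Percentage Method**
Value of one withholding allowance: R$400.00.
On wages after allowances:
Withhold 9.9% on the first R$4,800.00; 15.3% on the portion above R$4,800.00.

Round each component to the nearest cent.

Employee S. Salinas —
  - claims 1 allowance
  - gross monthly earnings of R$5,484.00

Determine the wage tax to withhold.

Wage Tax: taxable = R$5,484.00 − 1×R$400.00 = R$5,084.00
  R$475.20 + 15.3% × (R$5,084.00 − R$4,800.00) = R$475.20 + 15.3% × R$284.00 = R$518.65

R$518.65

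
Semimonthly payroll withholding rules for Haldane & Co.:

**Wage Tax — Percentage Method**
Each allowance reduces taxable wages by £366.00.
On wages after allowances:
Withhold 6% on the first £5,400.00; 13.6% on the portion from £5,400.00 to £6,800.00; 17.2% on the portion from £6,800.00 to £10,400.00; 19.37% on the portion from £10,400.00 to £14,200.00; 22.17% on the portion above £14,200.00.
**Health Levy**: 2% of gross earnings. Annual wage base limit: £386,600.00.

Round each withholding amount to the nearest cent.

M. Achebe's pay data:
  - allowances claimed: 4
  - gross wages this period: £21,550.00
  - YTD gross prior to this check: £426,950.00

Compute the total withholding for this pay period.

Wage Tax: taxable = £21,550.00 − 4×£366.00 = £20,086.00
  £1,869.66 + 22.17% × (£20,086.00 − £14,200.00) = £1,869.66 + 22.17% × £5,886.00 = £3,174.59
Health Levy: YTD £426,950.00 ≥ cap £386,600.00 → £0.00
Total: £3,174.59 + £0.00 = £3,174.59

£3,174.59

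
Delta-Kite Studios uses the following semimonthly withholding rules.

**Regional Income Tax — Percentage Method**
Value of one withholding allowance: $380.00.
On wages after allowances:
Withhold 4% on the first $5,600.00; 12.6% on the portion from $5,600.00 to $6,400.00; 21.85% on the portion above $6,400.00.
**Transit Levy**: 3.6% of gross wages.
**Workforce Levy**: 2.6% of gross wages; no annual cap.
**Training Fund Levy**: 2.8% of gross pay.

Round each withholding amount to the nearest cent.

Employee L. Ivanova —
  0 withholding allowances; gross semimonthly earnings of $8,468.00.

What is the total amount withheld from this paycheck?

Regional Income Tax: taxable = $8,468.00
  $324.80 + 21.85% × ($8,468.00 − $6,400.00) = $324.80 + 21.85% × $2,068.00 = $776.66
Transit Levy: 3.6% × $8,468.00 = $304.85
Workforce Levy: 2.6% × $8,468.00 = $220.17
Training Fund Levy: 2.8% × $8,468.00 = $237.10
Total: $776.66 + $304.85 + $220.17 + $237.10 = $1,538.78

$1,538.78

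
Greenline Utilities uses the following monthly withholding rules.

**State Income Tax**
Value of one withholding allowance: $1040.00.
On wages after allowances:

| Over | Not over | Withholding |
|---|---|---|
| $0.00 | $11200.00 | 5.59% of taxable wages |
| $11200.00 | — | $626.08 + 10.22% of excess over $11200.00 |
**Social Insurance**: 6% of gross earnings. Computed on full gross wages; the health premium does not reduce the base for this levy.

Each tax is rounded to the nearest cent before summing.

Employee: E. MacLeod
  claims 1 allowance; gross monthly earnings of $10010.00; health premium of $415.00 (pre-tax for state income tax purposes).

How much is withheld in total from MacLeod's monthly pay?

$1078.82

State Income Tax: taxable = $10010.00 − $415.00 − 1×$1040.00 = $8555.00
  5.59% × $8555.00 = $478.22
Social Insurance: 6% × $10010.00 = $600.60
Total: $478.22 + $600.60 = $1078.82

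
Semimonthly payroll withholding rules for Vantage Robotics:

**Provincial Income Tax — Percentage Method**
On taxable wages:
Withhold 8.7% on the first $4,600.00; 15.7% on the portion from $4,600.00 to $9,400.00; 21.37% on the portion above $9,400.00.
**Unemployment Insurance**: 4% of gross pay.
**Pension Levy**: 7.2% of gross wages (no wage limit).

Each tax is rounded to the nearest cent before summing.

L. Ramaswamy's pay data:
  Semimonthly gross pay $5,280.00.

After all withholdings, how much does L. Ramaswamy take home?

Provincial Income Tax: taxable = $5,280.00
  $400.20 + 15.7% × ($5,280.00 − $4,600.00) = $400.20 + 15.7% × $680.00 = $506.96
Unemployment Insurance: 4% × $5,280.00 = $211.20
Pension Levy: 7.2% × $5,280.00 = $380.16
Total withheld: $506.96 + $211.20 + $380.16 = $1,098.32
Net pay: $5,280.00 − $1,098.32 = $4,181.68

$4,181.68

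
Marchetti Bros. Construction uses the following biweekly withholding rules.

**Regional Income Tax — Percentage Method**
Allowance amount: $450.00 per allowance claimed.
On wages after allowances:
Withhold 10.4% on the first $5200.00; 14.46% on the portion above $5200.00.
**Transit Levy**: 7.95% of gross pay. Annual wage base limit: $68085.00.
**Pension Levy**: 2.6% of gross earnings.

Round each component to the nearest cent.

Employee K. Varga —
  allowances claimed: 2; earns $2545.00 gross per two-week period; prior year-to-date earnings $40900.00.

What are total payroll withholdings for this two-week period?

Regional Income Tax: taxable = $2545.00 − 2×$450.00 = $1645.00
  10.4% × $1645.00 = $171.08
Transit Levy: 7.95% × $2545.00 = $202.33
Pension Levy: 2.6% × $2545.00 = $66.17
Total: $171.08 + $202.33 + $66.17 = $439.58

$439.58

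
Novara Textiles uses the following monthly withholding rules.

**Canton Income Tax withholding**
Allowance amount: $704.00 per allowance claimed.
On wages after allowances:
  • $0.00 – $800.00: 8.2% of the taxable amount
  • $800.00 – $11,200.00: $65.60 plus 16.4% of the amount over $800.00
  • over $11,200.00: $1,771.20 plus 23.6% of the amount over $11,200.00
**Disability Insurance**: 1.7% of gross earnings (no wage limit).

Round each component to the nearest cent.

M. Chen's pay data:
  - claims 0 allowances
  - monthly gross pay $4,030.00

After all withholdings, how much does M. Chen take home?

Canton Income Tax: taxable = $4,030.00
  $65.60 + 16.4% × ($4,030.00 − $800.00) = $65.60 + 16.4% × $3,230.00 = $595.32
Disability Insurance: 1.7% × $4,030.00 = $68.51
Total withheld: $595.32 + $68.51 = $663.83
Net pay: $4,030.00 − $663.83 = $3,366.17

$3,366.17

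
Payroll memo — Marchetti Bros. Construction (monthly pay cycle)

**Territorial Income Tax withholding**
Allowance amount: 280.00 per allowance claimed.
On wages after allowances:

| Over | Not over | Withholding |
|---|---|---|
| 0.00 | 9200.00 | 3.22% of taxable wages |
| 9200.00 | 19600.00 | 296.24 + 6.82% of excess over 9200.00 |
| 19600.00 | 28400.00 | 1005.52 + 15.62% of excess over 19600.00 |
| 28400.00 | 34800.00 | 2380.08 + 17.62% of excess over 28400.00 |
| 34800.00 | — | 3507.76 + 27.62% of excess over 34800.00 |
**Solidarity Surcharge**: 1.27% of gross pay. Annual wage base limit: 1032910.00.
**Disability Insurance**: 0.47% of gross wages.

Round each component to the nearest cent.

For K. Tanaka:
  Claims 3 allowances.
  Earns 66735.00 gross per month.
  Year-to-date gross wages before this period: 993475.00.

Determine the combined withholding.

12910.67

Territorial Income Tax: taxable = 66735.00 − 3×280.00 = 65895.00
  3507.76 + 27.62% × (65895.00 − 34800.00) = 3507.76 + 27.62% × 31095.00 = 12096.20
Solidarity Surcharge: cap 1032910.00 − YTD 993475.00 = 39435.00 subject; 1.27% × 39435.00 = 500.82
Disability Insurance: 0.47% × 66735.00 = 313.65
Total: 12096.20 + 500.82 + 313.65 = 12910.67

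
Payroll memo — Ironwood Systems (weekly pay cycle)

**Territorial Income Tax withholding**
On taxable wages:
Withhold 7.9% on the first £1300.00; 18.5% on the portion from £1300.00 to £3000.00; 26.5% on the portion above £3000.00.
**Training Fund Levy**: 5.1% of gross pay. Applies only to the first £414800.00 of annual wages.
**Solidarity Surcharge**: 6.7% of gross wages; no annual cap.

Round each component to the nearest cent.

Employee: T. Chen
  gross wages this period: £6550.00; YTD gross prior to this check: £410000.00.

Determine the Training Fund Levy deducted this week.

Training Fund Levy: cap £414800.00 − YTD £410000.00 = £4800.00 subject; 5.1% × £4800.00 = £244.80

£244.80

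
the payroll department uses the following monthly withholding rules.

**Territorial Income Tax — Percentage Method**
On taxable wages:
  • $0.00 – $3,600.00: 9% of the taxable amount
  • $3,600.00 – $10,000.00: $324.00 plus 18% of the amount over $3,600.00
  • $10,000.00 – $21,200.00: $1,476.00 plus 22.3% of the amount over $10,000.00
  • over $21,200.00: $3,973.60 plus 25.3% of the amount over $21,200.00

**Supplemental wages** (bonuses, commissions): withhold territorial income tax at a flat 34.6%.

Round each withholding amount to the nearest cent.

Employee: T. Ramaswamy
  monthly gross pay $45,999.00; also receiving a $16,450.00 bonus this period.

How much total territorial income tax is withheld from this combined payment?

Territorial Income Tax: taxable = $45,999.00
  $3,973.60 + 25.3% × ($45,999.00 − $21,200.00) = $3,973.60 + 25.3% × $24,799.00 = $10,247.75
Supplemental (34.6% flat on bonus): 34.6% × $16,450.00 = $5,691.70
Total territorial income tax: $10,247.75 + $5,691.70 = $15,939.45

$15,939.45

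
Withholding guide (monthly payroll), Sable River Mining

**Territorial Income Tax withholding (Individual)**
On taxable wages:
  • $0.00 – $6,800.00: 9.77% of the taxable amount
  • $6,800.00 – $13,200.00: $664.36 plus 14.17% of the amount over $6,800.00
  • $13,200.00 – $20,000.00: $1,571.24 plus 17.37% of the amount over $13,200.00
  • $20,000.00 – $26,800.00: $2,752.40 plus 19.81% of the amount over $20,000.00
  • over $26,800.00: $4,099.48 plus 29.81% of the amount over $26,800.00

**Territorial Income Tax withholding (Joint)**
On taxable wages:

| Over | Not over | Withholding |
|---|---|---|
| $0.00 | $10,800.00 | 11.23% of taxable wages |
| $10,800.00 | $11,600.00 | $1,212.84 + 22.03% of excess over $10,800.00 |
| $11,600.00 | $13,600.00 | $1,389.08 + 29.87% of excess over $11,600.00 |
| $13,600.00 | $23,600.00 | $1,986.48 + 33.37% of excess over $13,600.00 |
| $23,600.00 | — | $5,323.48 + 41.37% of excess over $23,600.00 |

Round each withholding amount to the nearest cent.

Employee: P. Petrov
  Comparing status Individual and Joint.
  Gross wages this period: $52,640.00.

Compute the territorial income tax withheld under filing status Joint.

Territorial Income Tax (Joint): taxable = $52,640.00
  $5,323.48 + 41.37% × ($52,640.00 − $23,600.00) = $5,323.48 + 41.37% × $29,040.00 = $17,337.33

$17,337.33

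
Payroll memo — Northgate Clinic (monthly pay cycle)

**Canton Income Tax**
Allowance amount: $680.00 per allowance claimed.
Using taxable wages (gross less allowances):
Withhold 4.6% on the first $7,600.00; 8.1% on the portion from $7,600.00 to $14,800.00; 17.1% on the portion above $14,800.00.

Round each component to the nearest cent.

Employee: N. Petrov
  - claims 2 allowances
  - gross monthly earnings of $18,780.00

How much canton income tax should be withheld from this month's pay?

Canton Income Tax: taxable = $18,780.00 − 2×$680.00 = $17,420.00
  $932.80 + 17.1% × ($17,420.00 − $14,800.00) = $932.80 + 17.1% × $2,620.00 = $1,380.82

$1,380.82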